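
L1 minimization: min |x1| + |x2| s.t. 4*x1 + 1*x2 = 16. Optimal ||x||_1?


Axis intercepts:
  x1 = 4, x2 = 0: L1 = 4
  x1 = 0, x2 = 16: L1 = 16
x* = (4, 0)
||x*||_1 = 4.

4


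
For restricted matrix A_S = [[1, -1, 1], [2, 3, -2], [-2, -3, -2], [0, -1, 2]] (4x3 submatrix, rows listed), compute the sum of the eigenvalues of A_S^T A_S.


Sum of eigenvalues of A_S^T A_S = trace(A_S^T A_S) = sum of squared column norms of A_S.
A_S^T A_S diagonal: [9, 20, 13].
trace = 9 + 20 + 13 = 42.

42


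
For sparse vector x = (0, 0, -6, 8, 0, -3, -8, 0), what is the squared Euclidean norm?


Non-zero entries: [(2, -6), (3, 8), (5, -3), (6, -8)]
Squares: [36, 64, 9, 64]
||x||_2^2 = sum = 173.

173


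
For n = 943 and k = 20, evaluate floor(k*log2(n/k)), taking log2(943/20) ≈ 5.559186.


log2(n/k) = log2(943/20) ≈ 5.559186.
k*log2(n/k) ≈ 20*5.559186 = 111.18372.
floor(111.18372) = 111.

111


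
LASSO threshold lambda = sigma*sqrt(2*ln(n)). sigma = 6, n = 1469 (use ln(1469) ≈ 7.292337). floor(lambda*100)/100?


ln(1469) ≈ 7.292337.
2*ln(n) ≈ 14.584674.
sqrt(2*ln(n)) ≈ sqrt(14.584674) ≈ 3.818989.
lambda ≈ 6*3.818989 = 22.913934.
floor(lambda*100)/100 = 22.91.

22.91


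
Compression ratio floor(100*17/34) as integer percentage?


100*m/n = 100*17/34 ≈ 50.0.
floor = 50.

50


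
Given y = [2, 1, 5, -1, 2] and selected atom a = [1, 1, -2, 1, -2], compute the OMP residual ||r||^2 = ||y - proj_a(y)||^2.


a^T a = 11.
a^T y = -12.
coeff = -12/11 = -12/11.
||r||^2 = 241/11.

241/11


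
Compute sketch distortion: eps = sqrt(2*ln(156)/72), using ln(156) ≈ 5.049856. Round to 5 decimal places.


ln(156) ≈ 5.049856.
2*ln(N)/m ≈ 2*5.049856/72 ≈ 0.14027378.
eps = sqrt(0.14027378) ≈ 0.3745314 ≈ 0.37453.

0.37453


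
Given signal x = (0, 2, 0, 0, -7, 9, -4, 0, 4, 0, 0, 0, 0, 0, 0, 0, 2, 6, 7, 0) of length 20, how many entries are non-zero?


Non-zero positions: [1, 4, 5, 6, 8, 16, 17, 18].
Sparsity = 8.

8


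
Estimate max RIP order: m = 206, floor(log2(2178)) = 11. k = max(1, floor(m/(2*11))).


floor(log2(2178)) = 11.
2*11 = 22.
m/(2*floor(log2(n))) = 206/22 ≈ 9.3636.
floor = 9.
k = max(1, 9) = 9.

9


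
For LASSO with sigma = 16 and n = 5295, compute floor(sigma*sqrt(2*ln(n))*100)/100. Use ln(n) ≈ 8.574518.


ln(5295) ≈ 8.574518.
2*ln(n) ≈ 17.149036.
sqrt(2*ln(n)) ≈ sqrt(17.149036) ≈ 4.141139.
lambda ≈ 16*4.141139 = 66.258224.
floor(lambda*100)/100 = 66.25.

66.25


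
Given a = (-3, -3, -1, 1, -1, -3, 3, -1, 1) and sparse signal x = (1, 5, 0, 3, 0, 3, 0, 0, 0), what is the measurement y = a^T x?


Non-zero terms: ['-3*1', '-3*5', '1*3', '-3*3']
Products: [-3, -15, 3, -9]
y = sum = -24.

-24


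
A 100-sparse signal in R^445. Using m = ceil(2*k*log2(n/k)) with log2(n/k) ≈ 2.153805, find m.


log2(n/k) = log2(445/100) ≈ 2.153805.
2*k*log2(n/k) ≈ 2*100*2.153805 = 430.761.
m = ceil(430.761) = 431.

431


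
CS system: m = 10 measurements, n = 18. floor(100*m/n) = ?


100*m/n = 100*10/18 ≈ 55.5556.
floor = 55.

55


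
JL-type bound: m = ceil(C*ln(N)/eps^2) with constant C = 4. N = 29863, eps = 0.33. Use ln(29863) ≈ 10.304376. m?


ln(29863) ≈ 10.304376.
eps^2 = 0.33^2 = 0.1089.
C*ln(N)/eps^2 ≈ 4*10.304376/0.1089 ≈ 378.4895.
m = ceil(378.4895) = 379.

379


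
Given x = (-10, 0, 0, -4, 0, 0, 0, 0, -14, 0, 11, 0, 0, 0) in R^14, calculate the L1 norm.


Non-zero entries: [(0, -10), (3, -4), (8, -14), (10, 11)]
Absolute values: [10, 4, 14, 11]
||x||_1 = sum = 39.

39


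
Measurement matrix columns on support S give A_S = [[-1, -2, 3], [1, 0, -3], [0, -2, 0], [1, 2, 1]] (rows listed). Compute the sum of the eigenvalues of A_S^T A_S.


Sum of eigenvalues of A_S^T A_S = trace(A_S^T A_S) = sum of squared column norms of A_S.
A_S^T A_S diagonal: [3, 12, 19].
trace = 3 + 12 + 19 = 34.

34


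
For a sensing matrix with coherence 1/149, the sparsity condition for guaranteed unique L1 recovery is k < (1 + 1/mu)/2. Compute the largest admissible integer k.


1/mu = 149.
1 + 1/mu = 150.
(1 + 1/mu)/2 = 75 is an integer and the inequality is strict, so k_max = 75 - 1 = 74.

74


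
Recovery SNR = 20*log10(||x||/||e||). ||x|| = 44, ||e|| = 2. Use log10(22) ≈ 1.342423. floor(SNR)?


||x||/||e|| = 44/2 = 22.
log10(22) ≈ 1.342423.
20*log10(||x||/||e||) ≈ 20*1.342423 = 26.84846.
floor(26.84846) = 26.

26


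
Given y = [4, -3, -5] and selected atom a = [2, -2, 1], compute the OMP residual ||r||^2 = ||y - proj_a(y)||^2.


a^T a = 9.
a^T y = 9.
coeff = 9/9 = 1.
||r||^2 = 41.

41


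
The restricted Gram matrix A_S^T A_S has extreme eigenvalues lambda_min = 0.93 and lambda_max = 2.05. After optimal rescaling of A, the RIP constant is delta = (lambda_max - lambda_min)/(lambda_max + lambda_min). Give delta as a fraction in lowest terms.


lambda_max - lambda_min = 2.05 - 0.93 = 1.12.
lambda_max + lambda_min = 2.05 + 0.93 = 2.98.
delta = 1.12/2.98 = 112/298 = 56/149.

56/149


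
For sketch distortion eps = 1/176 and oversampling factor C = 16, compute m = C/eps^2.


1/eps = 176.
(1/eps)^2 = 30976.
m = 16*30976 = 495616.

495616


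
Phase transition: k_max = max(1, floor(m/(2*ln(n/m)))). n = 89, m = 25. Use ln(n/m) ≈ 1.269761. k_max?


n/m = 89/25.
ln(n/m) ≈ 1.269761.
2*ln(n/m) ≈ 2.539522.
m/(2*ln(n/m)) ≈ 25/2.539522 ≈ 9.8444.
floor = 9.
k_max = max(1, 9) = 9.

9


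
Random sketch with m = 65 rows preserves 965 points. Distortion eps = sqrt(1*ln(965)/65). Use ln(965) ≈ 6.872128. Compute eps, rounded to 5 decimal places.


ln(965) ≈ 6.872128.
1*ln(N)/m ≈ 1*6.872128/65 ≈ 0.10572505.
eps = sqrt(0.10572505) ≈ 0.3251539 ≈ 0.32515.

0.32515


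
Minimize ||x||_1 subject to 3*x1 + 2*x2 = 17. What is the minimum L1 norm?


Axis intercepts:
  x1 = 17/3, x2 = 0: L1 = 17/3
  x1 = 0, x2 = 17/2: L1 = 17/2
x* = (17/3, 0)
||x*||_1 = 17/3.

17/3


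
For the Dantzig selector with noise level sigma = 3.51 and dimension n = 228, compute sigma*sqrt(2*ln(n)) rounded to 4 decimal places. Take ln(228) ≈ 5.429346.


ln(228) ≈ 5.429346.
2*ln(n) ≈ 10.858692.
sqrt(2*ln(n)) ≈ sqrt(10.858692) ≈ 3.295253.
threshold ≈ 3.51*3.295253 = 11.56633803 ≈ 11.5663.

11.5663


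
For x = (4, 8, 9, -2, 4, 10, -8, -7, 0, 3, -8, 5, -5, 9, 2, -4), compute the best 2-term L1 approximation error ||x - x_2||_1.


Sorted |x_i| descending: [10, 9, 9, 8, 8, 8, 7, 5, 5, 4, 4, 4, 3, 2, 2, 0]
Keep top 2: [10, 9]
Tail entries: [9, 8, 8, 8, 7, 5, 5, 4, 4, 4, 3, 2, 2, 0]
L1 error = sum of tail = 69.

69


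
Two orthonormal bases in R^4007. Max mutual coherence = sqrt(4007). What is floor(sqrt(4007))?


63^2 = 3969 <= 4007 < 4096 = 64^2, so 63 <= sqrt(4007) < 64.
floor(sqrt(4007)) = 63.

63


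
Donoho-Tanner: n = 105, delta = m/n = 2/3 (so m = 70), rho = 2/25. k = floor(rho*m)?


m = 2/3*105 = 70.
rho = 2/25.
rho*m = 2/25*70 = 5.6.
k = floor(5.6) = 5.

5


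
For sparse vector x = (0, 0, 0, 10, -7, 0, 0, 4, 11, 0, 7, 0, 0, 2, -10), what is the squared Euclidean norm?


Non-zero entries: [(3, 10), (4, -7), (7, 4), (8, 11), (10, 7), (13, 2), (14, -10)]
Squares: [100, 49, 16, 121, 49, 4, 100]
||x||_2^2 = sum = 439.

439


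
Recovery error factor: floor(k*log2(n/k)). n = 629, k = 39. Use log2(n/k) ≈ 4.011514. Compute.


log2(n/k) = log2(629/39) ≈ 4.011514.
k*log2(n/k) ≈ 39*4.011514 = 156.449046.
floor(156.449046) = 156.

156


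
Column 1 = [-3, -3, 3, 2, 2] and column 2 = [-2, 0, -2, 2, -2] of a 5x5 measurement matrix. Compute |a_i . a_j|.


Inner product: -3*-2 + -3*0 + 3*-2 + 2*2 + 2*-2
Products: [6, 0, -6, 4, -4]
Sum = 0.
|dot| = 0.

0


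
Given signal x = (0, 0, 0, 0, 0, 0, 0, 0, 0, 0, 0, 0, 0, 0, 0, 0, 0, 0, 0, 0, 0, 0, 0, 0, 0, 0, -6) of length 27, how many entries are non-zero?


Non-zero positions: [26].
Sparsity = 1.

1


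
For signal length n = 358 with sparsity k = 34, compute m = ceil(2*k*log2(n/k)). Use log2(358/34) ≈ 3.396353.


log2(n/k) = log2(358/34) ≈ 3.396353.
2*k*log2(n/k) ≈ 2*34*3.396353 = 230.952004.
m = ceil(230.952004) = 231.

231


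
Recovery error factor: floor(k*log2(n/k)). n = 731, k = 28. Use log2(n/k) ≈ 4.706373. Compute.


log2(n/k) = log2(731/28) ≈ 4.706373.
k*log2(n/k) ≈ 28*4.706373 = 131.778444.
floor(131.778444) = 131.

131


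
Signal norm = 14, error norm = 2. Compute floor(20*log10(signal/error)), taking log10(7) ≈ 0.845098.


||x||/||e|| = 14/2 = 7.
log10(7) ≈ 0.845098.
20*log10(||x||/||e||) ≈ 20*0.845098 = 16.90196.
floor(16.90196) = 16.

16


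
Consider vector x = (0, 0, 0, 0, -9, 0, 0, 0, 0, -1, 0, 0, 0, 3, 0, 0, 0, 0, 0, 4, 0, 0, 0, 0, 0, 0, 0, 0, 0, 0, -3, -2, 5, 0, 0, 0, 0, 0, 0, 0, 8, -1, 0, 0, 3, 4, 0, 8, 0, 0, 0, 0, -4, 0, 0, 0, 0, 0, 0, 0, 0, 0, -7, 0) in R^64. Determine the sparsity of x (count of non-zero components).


Non-zero positions: [4, 9, 13, 19, 30, 31, 32, 40, 41, 44, 45, 47, 52, 62].
Sparsity = 14.

14


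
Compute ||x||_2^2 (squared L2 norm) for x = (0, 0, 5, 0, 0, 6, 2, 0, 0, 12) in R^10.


Non-zero entries: [(2, 5), (5, 6), (6, 2), (9, 12)]
Squares: [25, 36, 4, 144]
||x||_2^2 = sum = 209.

209


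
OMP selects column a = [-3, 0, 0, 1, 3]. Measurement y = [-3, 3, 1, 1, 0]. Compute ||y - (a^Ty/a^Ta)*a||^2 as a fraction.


a^T a = 19.
a^T y = 10.
coeff = 10/19 = 10/19.
||r||^2 = 280/19.

280/19


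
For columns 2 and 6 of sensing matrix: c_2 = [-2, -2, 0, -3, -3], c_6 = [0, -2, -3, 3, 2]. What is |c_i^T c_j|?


Inner product: -2*0 + -2*-2 + 0*-3 + -3*3 + -3*2
Products: [0, 4, 0, -9, -6]
Sum = -11.
|dot| = 11.

11


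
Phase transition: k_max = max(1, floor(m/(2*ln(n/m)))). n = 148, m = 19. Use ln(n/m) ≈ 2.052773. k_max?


n/m = 148/19.
ln(n/m) ≈ 2.052773.
2*ln(n/m) ≈ 4.105546.
m/(2*ln(n/m)) ≈ 19/4.105546 ≈ 4.6279.
floor = 4.
k_max = max(1, 4) = 4.

4


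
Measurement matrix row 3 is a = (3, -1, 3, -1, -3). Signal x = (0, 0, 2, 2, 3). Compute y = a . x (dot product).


Non-zero terms: ['3*2', '-1*2', '-3*3']
Products: [6, -2, -9]
y = sum = -5.

-5


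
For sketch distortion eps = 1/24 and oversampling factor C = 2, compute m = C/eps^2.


1/eps = 24.
(1/eps)^2 = 576.
m = 2*576 = 1152.

1152


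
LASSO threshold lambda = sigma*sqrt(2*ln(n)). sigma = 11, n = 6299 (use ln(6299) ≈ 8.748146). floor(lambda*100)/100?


ln(6299) ≈ 8.748146.
2*ln(n) ≈ 17.496292.
sqrt(2*ln(n)) ≈ sqrt(17.496292) ≈ 4.182857.
lambda ≈ 11*4.182857 = 46.011427.
floor(lambda*100)/100 = 46.01.

46.01


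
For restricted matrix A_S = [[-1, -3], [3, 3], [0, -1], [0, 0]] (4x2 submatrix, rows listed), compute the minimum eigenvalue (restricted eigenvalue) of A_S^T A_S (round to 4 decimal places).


A_S^T A_S = [[10, 12], [12, 19]].
trace = 29.
det = 46.
disc = trace^2 - 4*det = 841 - 4*46 = 657.
sqrt(657) ≈ 25.632011.
lam_min = (29 - sqrt(657))/2 ≈ (29 - 25.632011)/2 = 1.6839945 ≈ 1.6840.

1.6840


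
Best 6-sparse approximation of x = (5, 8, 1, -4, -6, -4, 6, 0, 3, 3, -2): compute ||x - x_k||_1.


Sorted |x_i| descending: [8, 6, 6, 5, 4, 4, 3, 3, 2, 1, 0]
Keep top 6: [8, 6, 6, 5, 4, 4]
Tail entries: [3, 3, 2, 1, 0]
L1 error = sum of tail = 9.

9


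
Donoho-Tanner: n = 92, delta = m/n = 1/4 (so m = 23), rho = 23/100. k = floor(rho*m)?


m = 1/4*92 = 23.
rho = 23/100.
rho*m = 23/100*23 = 5.29.
k = floor(5.29) = 5.

5


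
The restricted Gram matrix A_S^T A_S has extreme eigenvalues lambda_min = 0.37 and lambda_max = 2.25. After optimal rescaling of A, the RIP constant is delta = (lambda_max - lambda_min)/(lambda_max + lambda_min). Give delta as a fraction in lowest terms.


lambda_max - lambda_min = 2.25 - 0.37 = 1.88.
lambda_max + lambda_min = 2.25 + 0.37 = 2.62.
delta = 1.88/2.62 = 188/262 = 94/131.

94/131


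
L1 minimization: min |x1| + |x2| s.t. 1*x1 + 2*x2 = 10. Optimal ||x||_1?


Axis intercepts:
  x1 = 10, x2 = 0: L1 = 10
  x1 = 0, x2 = 5: L1 = 5
x* = (0, 5)
||x*||_1 = 5.

5


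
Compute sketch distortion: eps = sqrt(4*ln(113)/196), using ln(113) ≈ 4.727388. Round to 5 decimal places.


ln(113) ≈ 4.727388.
4*ln(N)/m ≈ 4*4.727388/196 ≈ 0.09647731.
eps = sqrt(0.09647731) ≈ 0.310608 ≈ 0.31061.

0.31061


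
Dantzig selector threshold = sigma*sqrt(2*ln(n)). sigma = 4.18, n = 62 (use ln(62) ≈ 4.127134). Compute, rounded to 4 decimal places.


ln(62) ≈ 4.127134.
2*ln(n) ≈ 8.254268.
sqrt(2*ln(n)) ≈ sqrt(8.254268) ≈ 2.873024.
threshold ≈ 4.18*2.873024 = 12.00924032 ≈ 12.0092.

12.0092


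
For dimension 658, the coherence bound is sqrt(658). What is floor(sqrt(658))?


25^2 = 625 <= 658 < 676 = 26^2, so 25 <= sqrt(658) < 26.
floor(sqrt(658)) = 25.

25


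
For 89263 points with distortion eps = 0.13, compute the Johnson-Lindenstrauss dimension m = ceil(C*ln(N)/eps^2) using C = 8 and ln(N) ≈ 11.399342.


ln(89263) ≈ 11.399342.
eps^2 = 0.13^2 = 0.0169.
C*ln(N)/eps^2 ≈ 8*11.399342/0.0169 ≈ 5396.1382.
m = ceil(5396.1382) = 5397.

5397


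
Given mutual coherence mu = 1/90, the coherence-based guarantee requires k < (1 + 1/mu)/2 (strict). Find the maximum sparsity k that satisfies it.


1/mu = 90.
1 + 1/mu = 91.
(1 + 1/mu)/2 = 45.5 is not an integer, so k_max = floor(45.5) = 45.

45


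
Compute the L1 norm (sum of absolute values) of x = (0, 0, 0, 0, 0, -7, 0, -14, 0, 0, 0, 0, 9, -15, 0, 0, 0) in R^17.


Non-zero entries: [(5, -7), (7, -14), (12, 9), (13, -15)]
Absolute values: [7, 14, 9, 15]
||x||_1 = sum = 45.

45


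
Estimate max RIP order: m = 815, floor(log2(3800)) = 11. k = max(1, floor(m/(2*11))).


floor(log2(3800)) = 11.
2*11 = 22.
m/(2*floor(log2(n))) = 815/22 ≈ 37.0455.
floor = 37.
k = max(1, 37) = 37.

37


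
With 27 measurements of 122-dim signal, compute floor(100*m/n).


100*m/n = 100*27/122 ≈ 22.1311.
floor = 22.

22


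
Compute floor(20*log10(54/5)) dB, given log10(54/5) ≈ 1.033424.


||x||/||e|| = 54/5.
log10(54/5) ≈ 1.033424.
20*log10(||x||/||e||) ≈ 20*1.033424 = 20.66848.
floor(20.66848) = 20.

20


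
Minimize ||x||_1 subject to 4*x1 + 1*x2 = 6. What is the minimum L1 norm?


Axis intercepts:
  x1 = 3/2, x2 = 0: L1 = 3/2
  x1 = 0, x2 = 6: L1 = 6
x* = (3/2, 0)
||x*||_1 = 3/2.

3/2


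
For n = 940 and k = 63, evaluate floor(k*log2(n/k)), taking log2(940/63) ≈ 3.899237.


log2(n/k) = log2(940/63) ≈ 3.899237.
k*log2(n/k) ≈ 63*3.899237 = 245.651931.
floor(245.651931) = 245.

245


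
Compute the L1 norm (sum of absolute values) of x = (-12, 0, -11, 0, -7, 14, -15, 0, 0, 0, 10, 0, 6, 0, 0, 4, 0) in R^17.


Non-zero entries: [(0, -12), (2, -11), (4, -7), (5, 14), (6, -15), (10, 10), (12, 6), (15, 4)]
Absolute values: [12, 11, 7, 14, 15, 10, 6, 4]
||x||_1 = sum = 79.

79


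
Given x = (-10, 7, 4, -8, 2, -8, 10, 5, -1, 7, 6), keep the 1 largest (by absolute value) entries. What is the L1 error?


Sorted |x_i| descending: [10, 10, 8, 8, 7, 7, 6, 5, 4, 2, 1]
Keep top 1: [10]
Tail entries: [10, 8, 8, 7, 7, 6, 5, 4, 2, 1]
L1 error = sum of tail = 58.

58


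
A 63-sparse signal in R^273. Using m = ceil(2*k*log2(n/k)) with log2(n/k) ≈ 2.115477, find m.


log2(n/k) = log2(273/63) ≈ 2.115477.
2*k*log2(n/k) ≈ 2*63*2.115477 = 266.550102.
m = ceil(266.550102) = 267.

267


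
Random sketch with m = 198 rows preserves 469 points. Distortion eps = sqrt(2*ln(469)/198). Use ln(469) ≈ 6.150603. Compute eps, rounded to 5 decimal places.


ln(469) ≈ 6.150603.
2*ln(N)/m ≈ 2*6.150603/198 ≈ 0.0621273.
eps = sqrt(0.0621273) ≈ 0.2492535 ≈ 0.24925.

0.24925


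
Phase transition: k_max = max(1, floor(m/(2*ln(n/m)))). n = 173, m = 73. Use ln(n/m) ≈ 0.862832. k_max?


n/m = 173/73.
ln(n/m) ≈ 0.862832.
2*ln(n/m) ≈ 1.725664.
m/(2*ln(n/m)) ≈ 73/1.725664 ≈ 42.3026.
floor = 42.
k_max = max(1, 42) = 42.

42


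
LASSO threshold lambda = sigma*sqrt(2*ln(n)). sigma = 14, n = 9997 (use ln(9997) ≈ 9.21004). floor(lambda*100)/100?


ln(9997) ≈ 9.21004.
2*ln(n) ≈ 18.42008.
sqrt(2*ln(n)) ≈ sqrt(18.42008) ≈ 4.291862.
lambda ≈ 14*4.291862 = 60.086068.
floor(lambda*100)/100 = 60.08.

60.08


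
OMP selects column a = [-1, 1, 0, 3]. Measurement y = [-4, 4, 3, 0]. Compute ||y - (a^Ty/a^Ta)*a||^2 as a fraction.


a^T a = 11.
a^T y = 8.
coeff = 8/11 = 8/11.
||r||^2 = 387/11.

387/11


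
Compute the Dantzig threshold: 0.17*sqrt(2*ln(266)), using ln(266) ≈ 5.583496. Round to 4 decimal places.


ln(266) ≈ 5.583496.
2*ln(n) ≈ 11.166992.
sqrt(2*ln(n)) ≈ sqrt(11.166992) ≈ 3.341705.
threshold ≈ 0.17*3.341705 = 0.56808985 ≈ 0.5681.

0.5681


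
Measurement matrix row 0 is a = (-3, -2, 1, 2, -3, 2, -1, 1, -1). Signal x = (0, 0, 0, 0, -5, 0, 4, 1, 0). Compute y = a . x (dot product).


Non-zero terms: ['-3*-5', '-1*4', '1*1']
Products: [15, -4, 1]
y = sum = 12.

12


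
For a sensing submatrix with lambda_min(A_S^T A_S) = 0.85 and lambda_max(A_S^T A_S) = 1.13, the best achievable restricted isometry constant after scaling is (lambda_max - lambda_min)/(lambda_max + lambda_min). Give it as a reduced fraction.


lambda_max - lambda_min = 1.13 - 0.85 = 0.28.
lambda_max + lambda_min = 1.13 + 0.85 = 1.98.
delta = 0.28/1.98 = 28/198 = 14/99.

14/99


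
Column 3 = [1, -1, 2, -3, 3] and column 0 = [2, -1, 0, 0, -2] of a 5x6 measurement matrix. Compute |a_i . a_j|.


Inner product: 1*2 + -1*-1 + 2*0 + -3*0 + 3*-2
Products: [2, 1, 0, 0, -6]
Sum = -3.
|dot| = 3.

3


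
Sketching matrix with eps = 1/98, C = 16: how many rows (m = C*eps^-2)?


1/eps = 98.
(1/eps)^2 = 9604.
m = 16*9604 = 153664.

153664


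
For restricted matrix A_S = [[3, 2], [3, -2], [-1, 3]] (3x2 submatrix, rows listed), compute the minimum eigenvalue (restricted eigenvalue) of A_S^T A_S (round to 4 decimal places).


A_S^T A_S = [[19, -3], [-3, 17]].
trace = 36.
det = 314.
disc = trace^2 - 4*det = 1296 - 4*314 = 40.
sqrt(40) ≈ 6.324555.
lam_min = (36 - sqrt(40))/2 ≈ (36 - 6.324555)/2 = 14.8377225 ≈ 14.8377.

14.8377


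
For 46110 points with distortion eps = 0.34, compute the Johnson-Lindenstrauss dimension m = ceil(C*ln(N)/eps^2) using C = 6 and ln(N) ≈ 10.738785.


ln(46110) ≈ 10.738785.
eps^2 = 0.34^2 = 0.1156.
C*ln(N)/eps^2 ≈ 6*10.738785/0.1156 ≈ 557.3764.
m = ceil(557.3764) = 558.

558


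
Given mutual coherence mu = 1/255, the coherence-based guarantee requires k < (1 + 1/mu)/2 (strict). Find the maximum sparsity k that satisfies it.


1/mu = 255.
1 + 1/mu = 256.
(1 + 1/mu)/2 = 128 is an integer and the inequality is strict, so k_max = 128 - 1 = 127.

127


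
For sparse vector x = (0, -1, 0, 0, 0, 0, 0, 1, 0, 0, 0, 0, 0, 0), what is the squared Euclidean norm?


Non-zero entries: [(1, -1), (7, 1)]
Squares: [1, 1]
||x||_2^2 = sum = 2.

2


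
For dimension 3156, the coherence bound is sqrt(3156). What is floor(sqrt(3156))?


56^2 = 3136 <= 3156 < 3249 = 57^2, so 56 <= sqrt(3156) < 57.
floor(sqrt(3156)) = 56.

56


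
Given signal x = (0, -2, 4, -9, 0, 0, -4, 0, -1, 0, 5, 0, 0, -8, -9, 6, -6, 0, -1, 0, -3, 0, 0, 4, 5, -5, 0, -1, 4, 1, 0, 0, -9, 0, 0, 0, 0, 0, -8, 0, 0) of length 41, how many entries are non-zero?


Non-zero positions: [1, 2, 3, 6, 8, 10, 13, 14, 15, 16, 18, 20, 23, 24, 25, 27, 28, 29, 32, 38].
Sparsity = 20.

20


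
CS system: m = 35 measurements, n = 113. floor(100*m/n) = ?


100*m/n = 100*35/113 ≈ 30.9735.
floor = 30.

30


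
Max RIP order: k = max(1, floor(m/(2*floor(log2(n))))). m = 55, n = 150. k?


floor(log2(150)) = 7.
2*7 = 14.
m/(2*floor(log2(n))) = 55/14 ≈ 3.9286.
floor = 3.
k = max(1, 3) = 3.

3


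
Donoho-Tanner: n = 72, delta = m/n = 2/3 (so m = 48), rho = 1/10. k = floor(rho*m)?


m = 2/3*72 = 48.
rho = 1/10.
rho*m = 1/10*48 = 4.8.
k = floor(4.8) = 4.

4


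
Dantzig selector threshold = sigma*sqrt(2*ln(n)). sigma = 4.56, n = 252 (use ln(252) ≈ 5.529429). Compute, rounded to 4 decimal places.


ln(252) ≈ 5.529429.
2*ln(n) ≈ 11.058858.
sqrt(2*ln(n)) ≈ sqrt(11.058858) ≈ 3.325486.
threshold ≈ 4.56*3.325486 = 15.16421616 ≈ 15.1642.

15.1642


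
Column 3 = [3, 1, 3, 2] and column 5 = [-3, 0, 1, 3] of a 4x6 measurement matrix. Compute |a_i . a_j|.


Inner product: 3*-3 + 1*0 + 3*1 + 2*3
Products: [-9, 0, 3, 6]
Sum = 0.
|dot| = 0.

0


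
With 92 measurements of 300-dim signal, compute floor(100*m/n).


100*m/n = 100*92/300 ≈ 30.6667.
floor = 30.

30


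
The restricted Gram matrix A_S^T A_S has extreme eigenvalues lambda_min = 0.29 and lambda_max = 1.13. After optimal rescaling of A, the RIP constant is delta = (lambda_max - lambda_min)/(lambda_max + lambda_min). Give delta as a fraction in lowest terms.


lambda_max - lambda_min = 1.13 - 0.29 = 0.84.
lambda_max + lambda_min = 1.13 + 0.29 = 1.42.
delta = 0.84/1.42 = 84/142 = 42/71.

42/71


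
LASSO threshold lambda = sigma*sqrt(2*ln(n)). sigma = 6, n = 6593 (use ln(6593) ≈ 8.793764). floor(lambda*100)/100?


ln(6593) ≈ 8.793764.
2*ln(n) ≈ 17.587528.
sqrt(2*ln(n)) ≈ sqrt(17.587528) ≈ 4.193749.
lambda ≈ 6*4.193749 = 25.162494.
floor(lambda*100)/100 = 25.16.

25.16


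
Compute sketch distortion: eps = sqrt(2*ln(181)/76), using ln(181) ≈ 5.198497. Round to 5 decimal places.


ln(181) ≈ 5.198497.
2*ln(N)/m ≈ 2*5.198497/76 ≈ 0.13680255.
eps = sqrt(0.13680255) ≈ 0.3698683 ≈ 0.36987.

0.36987


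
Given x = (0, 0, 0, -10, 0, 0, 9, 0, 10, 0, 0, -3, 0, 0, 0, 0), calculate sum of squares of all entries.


Non-zero entries: [(3, -10), (6, 9), (8, 10), (11, -3)]
Squares: [100, 81, 100, 9]
||x||_2^2 = sum = 290.

290


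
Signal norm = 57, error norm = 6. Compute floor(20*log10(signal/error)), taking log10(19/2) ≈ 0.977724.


||x||/||e|| = 57/6 = 19/2.
log10(19/2) ≈ 0.977724.
20*log10(||x||/||e||) ≈ 20*0.977724 = 19.55448.
floor(19.55448) = 19.

19


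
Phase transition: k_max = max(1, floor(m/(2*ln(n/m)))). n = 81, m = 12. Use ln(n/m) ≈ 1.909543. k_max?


n/m = 81/12 = 27/4.
ln(n/m) ≈ 1.909543.
2*ln(n/m) ≈ 3.819086.
m/(2*ln(n/m)) ≈ 12/3.819086 ≈ 3.1421.
floor = 3.
k_max = max(1, 3) = 3.

3


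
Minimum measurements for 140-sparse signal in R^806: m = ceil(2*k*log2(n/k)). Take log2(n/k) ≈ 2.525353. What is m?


log2(n/k) = log2(806/140) ≈ 2.525353.
2*k*log2(n/k) ≈ 2*140*2.525353 = 707.09884.
m = ceil(707.09884) = 708.

708


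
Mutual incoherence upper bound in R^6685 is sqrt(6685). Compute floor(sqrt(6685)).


81^2 = 6561 <= 6685 < 6724 = 82^2, so 81 <= sqrt(6685) < 82.
floor(sqrt(6685)) = 81.

81


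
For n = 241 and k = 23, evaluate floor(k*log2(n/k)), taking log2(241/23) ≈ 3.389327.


log2(n/k) = log2(241/23) ≈ 3.389327.
k*log2(n/k) ≈ 23*3.389327 = 77.954521.
floor(77.954521) = 77.

77


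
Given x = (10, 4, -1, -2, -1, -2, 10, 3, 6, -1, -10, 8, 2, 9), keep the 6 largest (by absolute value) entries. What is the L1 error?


Sorted |x_i| descending: [10, 10, 10, 9, 8, 6, 4, 3, 2, 2, 2, 1, 1, 1]
Keep top 6: [10, 10, 10, 9, 8, 6]
Tail entries: [4, 3, 2, 2, 2, 1, 1, 1]
L1 error = sum of tail = 16.

16


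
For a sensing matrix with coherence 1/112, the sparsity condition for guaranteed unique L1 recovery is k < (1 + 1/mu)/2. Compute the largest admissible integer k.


1/mu = 112.
1 + 1/mu = 113.
(1 + 1/mu)/2 = 56.5 is not an integer, so k_max = floor(56.5) = 56.

56


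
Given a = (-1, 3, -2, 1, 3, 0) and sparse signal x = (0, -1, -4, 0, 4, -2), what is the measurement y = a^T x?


Non-zero terms: ['3*-1', '-2*-4', '3*4', '0*-2']
Products: [-3, 8, 12, 0]
y = sum = 17.

17


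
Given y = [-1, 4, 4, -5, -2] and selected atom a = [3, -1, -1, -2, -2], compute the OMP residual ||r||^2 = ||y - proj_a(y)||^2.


a^T a = 19.
a^T y = 3.
coeff = 3/19 = 3/19.
||r||^2 = 1169/19.

1169/19


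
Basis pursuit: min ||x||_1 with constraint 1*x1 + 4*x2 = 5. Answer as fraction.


Axis intercepts:
  x1 = 5, x2 = 0: L1 = 5
  x1 = 0, x2 = 5/4: L1 = 5/4
x* = (0, 5/4)
||x*||_1 = 5/4.

5/4


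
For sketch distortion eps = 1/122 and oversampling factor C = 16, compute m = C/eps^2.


1/eps = 122.
(1/eps)^2 = 14884.
m = 16*14884 = 238144.

238144


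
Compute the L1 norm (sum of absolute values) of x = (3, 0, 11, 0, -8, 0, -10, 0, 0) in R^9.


Non-zero entries: [(0, 3), (2, 11), (4, -8), (6, -10)]
Absolute values: [3, 11, 8, 10]
||x||_1 = sum = 32.

32


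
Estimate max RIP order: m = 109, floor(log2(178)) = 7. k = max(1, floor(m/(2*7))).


floor(log2(178)) = 7.
2*7 = 14.
m/(2*floor(log2(n))) = 109/14 ≈ 7.7857.
floor = 7.
k = max(1, 7) = 7.

7


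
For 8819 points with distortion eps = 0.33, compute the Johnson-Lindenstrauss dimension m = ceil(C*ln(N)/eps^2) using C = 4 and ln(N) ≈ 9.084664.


ln(8819) ≈ 9.084664.
eps^2 = 0.33^2 = 0.1089.
C*ln(N)/eps^2 ≈ 4*9.084664/0.1089 ≈ 333.6883.
m = ceil(333.6883) = 334.

334


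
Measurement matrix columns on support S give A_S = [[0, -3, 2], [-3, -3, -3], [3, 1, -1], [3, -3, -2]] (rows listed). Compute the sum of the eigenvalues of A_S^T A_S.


Sum of eigenvalues of A_S^T A_S = trace(A_S^T A_S) = sum of squared column norms of A_S.
A_S^T A_S diagonal: [27, 28, 18].
trace = 27 + 28 + 18 = 73.

73


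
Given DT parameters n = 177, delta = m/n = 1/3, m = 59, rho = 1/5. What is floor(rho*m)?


m = 1/3*177 = 59.
rho = 1/5.
rho*m = 1/5*59 = 11.8.
k = floor(11.8) = 11.

11


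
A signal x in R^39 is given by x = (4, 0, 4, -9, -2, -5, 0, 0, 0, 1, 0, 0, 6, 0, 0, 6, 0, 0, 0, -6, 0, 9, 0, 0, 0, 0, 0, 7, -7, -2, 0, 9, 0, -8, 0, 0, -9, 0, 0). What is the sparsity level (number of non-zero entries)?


Non-zero positions: [0, 2, 3, 4, 5, 9, 12, 15, 19, 21, 27, 28, 29, 31, 33, 36].
Sparsity = 16.

16


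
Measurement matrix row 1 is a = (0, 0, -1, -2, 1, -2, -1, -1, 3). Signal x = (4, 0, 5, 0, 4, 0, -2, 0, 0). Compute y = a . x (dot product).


Non-zero terms: ['0*4', '-1*5', '1*4', '-1*-2']
Products: [0, -5, 4, 2]
y = sum = 1.

1


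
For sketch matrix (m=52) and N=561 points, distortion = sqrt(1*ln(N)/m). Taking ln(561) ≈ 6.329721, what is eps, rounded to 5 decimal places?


ln(561) ≈ 6.329721.
1*ln(N)/m ≈ 1*6.329721/52 ≈ 0.1217254.
eps = sqrt(0.1217254) ≈ 0.3488917 ≈ 0.34889.

0.34889


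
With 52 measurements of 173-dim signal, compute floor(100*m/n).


100*m/n = 100*52/173 ≈ 30.0578.
floor = 30.

30


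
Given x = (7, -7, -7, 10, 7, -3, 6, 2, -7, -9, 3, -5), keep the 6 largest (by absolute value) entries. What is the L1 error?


Sorted |x_i| descending: [10, 9, 7, 7, 7, 7, 7, 6, 5, 3, 3, 2]
Keep top 6: [10, 9, 7, 7, 7, 7]
Tail entries: [7, 6, 5, 3, 3, 2]
L1 error = sum of tail = 26.

26


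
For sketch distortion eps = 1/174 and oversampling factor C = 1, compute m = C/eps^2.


1/eps = 174.
(1/eps)^2 = 30276.
m = 1*30276 = 30276.

30276


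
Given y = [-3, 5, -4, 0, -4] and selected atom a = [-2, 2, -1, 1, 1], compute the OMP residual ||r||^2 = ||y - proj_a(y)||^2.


a^T a = 11.
a^T y = 16.
coeff = 16/11 = 16/11.
||r||^2 = 470/11.

470/11


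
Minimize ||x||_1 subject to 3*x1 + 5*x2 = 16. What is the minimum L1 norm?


Axis intercepts:
  x1 = 16/3, x2 = 0: L1 = 16/3
  x1 = 0, x2 = 16/5: L1 = 16/5
x* = (0, 16/5)
||x*||_1 = 16/5.

16/5


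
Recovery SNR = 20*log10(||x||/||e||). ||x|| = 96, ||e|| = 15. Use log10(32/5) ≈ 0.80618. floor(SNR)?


||x||/||e|| = 96/15 = 32/5.
log10(32/5) ≈ 0.80618.
20*log10(||x||/||e||) ≈ 20*0.80618 = 16.1236.
floor(16.1236) = 16.

16


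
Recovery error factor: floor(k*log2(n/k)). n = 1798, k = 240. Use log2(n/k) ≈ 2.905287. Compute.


log2(n/k) = log2(1798/240) ≈ 2.905287.
k*log2(n/k) ≈ 240*2.905287 = 697.26888.
floor(697.26888) = 697.

697


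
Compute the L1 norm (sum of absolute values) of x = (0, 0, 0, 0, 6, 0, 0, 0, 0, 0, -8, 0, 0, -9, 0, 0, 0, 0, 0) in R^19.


Non-zero entries: [(4, 6), (10, -8), (13, -9)]
Absolute values: [6, 8, 9]
||x||_1 = sum = 23.

23


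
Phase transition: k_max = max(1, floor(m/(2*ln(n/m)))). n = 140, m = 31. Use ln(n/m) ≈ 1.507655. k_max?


n/m = 140/31.
ln(n/m) ≈ 1.507655.
2*ln(n/m) ≈ 3.01531.
m/(2*ln(n/m)) ≈ 31/3.01531 ≈ 10.2809.
floor = 10.
k_max = max(1, 10) = 10.

10


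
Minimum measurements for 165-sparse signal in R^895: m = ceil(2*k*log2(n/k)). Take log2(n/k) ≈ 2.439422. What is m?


log2(n/k) = log2(895/165) ≈ 2.439422.
2*k*log2(n/k) ≈ 2*165*2.439422 = 805.00926.
m = ceil(805.00926) = 806.

806


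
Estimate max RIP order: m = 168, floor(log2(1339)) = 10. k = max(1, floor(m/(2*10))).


floor(log2(1339)) = 10.
2*10 = 20.
m/(2*floor(log2(n))) = 168/20 ≈ 8.4.
floor = 8.
k = max(1, 8) = 8.

8


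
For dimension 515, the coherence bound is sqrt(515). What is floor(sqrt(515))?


22^2 = 484 <= 515 < 529 = 23^2, so 22 <= sqrt(515) < 23.
floor(sqrt(515)) = 22.

22


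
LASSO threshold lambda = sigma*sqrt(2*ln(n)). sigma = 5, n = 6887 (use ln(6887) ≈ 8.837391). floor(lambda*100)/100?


ln(6887) ≈ 8.837391.
2*ln(n) ≈ 17.674782.
sqrt(2*ln(n)) ≈ sqrt(17.674782) ≈ 4.204139.
lambda ≈ 5*4.204139 = 21.020695.
floor(lambda*100)/100 = 21.02.

21.02


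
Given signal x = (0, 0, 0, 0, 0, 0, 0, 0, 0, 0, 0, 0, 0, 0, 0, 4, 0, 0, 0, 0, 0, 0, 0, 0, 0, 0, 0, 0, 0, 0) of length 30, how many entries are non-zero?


Non-zero positions: [15].
Sparsity = 1.

1


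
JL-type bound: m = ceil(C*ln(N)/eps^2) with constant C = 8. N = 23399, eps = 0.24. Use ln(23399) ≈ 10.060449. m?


ln(23399) ≈ 10.060449.
eps^2 = 0.24^2 = 0.0576.
C*ln(N)/eps^2 ≈ 8*10.060449/0.0576 ≈ 1397.2846.
m = ceil(1397.2846) = 1398.

1398


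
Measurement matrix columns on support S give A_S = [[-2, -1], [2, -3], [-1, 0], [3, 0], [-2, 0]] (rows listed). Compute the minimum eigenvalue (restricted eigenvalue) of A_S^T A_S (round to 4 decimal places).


A_S^T A_S = [[22, -4], [-4, 10]].
trace = 32.
det = 204.
disc = trace^2 - 4*det = 1024 - 4*204 = 208.
sqrt(208) ≈ 14.422205.
lam_min = (32 - sqrt(208))/2 ≈ (32 - 14.422205)/2 = 8.7888975 ≈ 8.7889.

8.7889


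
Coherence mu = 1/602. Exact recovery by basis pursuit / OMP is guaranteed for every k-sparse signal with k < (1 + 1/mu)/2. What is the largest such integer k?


1/mu = 602.
1 + 1/mu = 603.
(1 + 1/mu)/2 = 301.5 is not an integer, so k_max = floor(301.5) = 301.

301


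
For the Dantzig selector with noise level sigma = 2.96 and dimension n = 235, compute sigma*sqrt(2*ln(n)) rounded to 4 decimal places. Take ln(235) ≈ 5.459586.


ln(235) ≈ 5.459586.
2*ln(n) ≈ 10.919172.
sqrt(2*ln(n)) ≈ sqrt(10.919172) ≈ 3.304417.
threshold ≈ 2.96*3.304417 = 9.78107432 ≈ 9.7811.

9.7811


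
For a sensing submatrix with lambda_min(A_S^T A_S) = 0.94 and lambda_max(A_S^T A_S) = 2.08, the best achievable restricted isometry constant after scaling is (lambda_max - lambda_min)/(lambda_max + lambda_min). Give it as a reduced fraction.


lambda_max - lambda_min = 2.08 - 0.94 = 1.14.
lambda_max + lambda_min = 2.08 + 0.94 = 3.02.
delta = 1.14/3.02 = 114/302 = 57/151.

57/151


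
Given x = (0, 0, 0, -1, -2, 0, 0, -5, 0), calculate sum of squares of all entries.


Non-zero entries: [(3, -1), (4, -2), (7, -5)]
Squares: [1, 4, 25]
||x||_2^2 = sum = 30.

30


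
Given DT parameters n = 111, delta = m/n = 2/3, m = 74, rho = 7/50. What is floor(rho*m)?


m = 2/3*111 = 74.
rho = 7/50.
rho*m = 7/50*74 = 10.36.
k = floor(10.36) = 10.

10


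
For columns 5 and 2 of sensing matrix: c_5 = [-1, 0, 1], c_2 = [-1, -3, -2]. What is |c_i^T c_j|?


Inner product: -1*-1 + 0*-3 + 1*-2
Products: [1, 0, -2]
Sum = -1.
|dot| = 1.

1


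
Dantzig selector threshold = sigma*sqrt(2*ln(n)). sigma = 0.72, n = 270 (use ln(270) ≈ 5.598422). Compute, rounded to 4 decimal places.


ln(270) ≈ 5.598422.
2*ln(n) ≈ 11.196844.
sqrt(2*ln(n)) ≈ sqrt(11.196844) ≈ 3.346169.
threshold ≈ 0.72*3.346169 = 2.40924168 ≈ 2.4092.

2.4092


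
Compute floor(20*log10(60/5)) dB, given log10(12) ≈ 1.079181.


||x||/||e|| = 60/5 = 12.
log10(12) ≈ 1.079181.
20*log10(||x||/||e||) ≈ 20*1.079181 = 21.58362.
floor(21.58362) = 21.

21


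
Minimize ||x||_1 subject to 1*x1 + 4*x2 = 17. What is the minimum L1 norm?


Axis intercepts:
  x1 = 17, x2 = 0: L1 = 17
  x1 = 0, x2 = 17/4: L1 = 17/4
x* = (0, 17/4)
||x*||_1 = 17/4.

17/4


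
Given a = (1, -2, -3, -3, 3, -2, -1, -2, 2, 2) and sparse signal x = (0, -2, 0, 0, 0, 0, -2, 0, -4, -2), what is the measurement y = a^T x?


Non-zero terms: ['-2*-2', '-1*-2', '2*-4', '2*-2']
Products: [4, 2, -8, -4]
y = sum = -6.

-6


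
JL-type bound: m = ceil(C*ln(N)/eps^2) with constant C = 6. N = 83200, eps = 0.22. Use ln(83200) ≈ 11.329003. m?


ln(83200) ≈ 11.329003.
eps^2 = 0.22^2 = 0.0484.
C*ln(N)/eps^2 ≈ 6*11.329003/0.0484 ≈ 1404.4219.
m = ceil(1404.4219) = 1405.

1405


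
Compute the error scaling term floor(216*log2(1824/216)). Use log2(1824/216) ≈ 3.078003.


log2(n/k) = log2(1824/216) ≈ 3.078003.
k*log2(n/k) ≈ 216*3.078003 = 664.848648.
floor(664.848648) = 664.

664


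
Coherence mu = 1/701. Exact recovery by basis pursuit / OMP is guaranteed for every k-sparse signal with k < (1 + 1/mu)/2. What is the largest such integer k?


1/mu = 701.
1 + 1/mu = 702.
(1 + 1/mu)/2 = 351 is an integer and the inequality is strict, so k_max = 351 - 1 = 350.

350


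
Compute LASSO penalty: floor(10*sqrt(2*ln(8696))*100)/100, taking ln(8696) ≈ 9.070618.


ln(8696) ≈ 9.070618.
2*ln(n) ≈ 18.141236.
sqrt(2*ln(n)) ≈ sqrt(18.141236) ≈ 4.259253.
lambda ≈ 10*4.259253 = 42.59253.
floor(lambda*100)/100 = 42.59.

42.59


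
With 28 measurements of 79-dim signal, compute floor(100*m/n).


100*m/n = 100*28/79 ≈ 35.443.
floor = 35.

35


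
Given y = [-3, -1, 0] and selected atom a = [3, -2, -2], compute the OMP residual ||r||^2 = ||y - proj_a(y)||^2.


a^T a = 17.
a^T y = -7.
coeff = -7/17 = -7/17.
||r||^2 = 121/17.

121/17


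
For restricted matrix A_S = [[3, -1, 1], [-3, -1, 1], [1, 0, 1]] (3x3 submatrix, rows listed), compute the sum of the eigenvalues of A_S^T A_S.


Sum of eigenvalues of A_S^T A_S = trace(A_S^T A_S) = sum of squared column norms of A_S.
A_S^T A_S diagonal: [19, 2, 3].
trace = 19 + 2 + 3 = 24.

24


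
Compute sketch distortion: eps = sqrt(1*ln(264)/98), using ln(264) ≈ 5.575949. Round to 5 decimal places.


ln(264) ≈ 5.575949.
1*ln(N)/m ≈ 1*5.575949/98 ≈ 0.05689744.
eps = sqrt(0.05689744) ≈ 0.2385318 ≈ 0.23853.

0.23853


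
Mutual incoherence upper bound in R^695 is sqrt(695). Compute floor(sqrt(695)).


26^2 = 676 <= 695 < 729 = 27^2, so 26 <= sqrt(695) < 27.
floor(sqrt(695)) = 26.

26


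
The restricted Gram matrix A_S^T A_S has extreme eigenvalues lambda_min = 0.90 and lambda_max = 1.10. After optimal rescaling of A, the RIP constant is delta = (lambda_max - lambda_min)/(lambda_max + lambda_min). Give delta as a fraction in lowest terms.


lambda_max - lambda_min = 1.10 - 0.90 = 0.20.
lambda_max + lambda_min = 1.10 + 0.90 = 2.00.
delta = 0.20/2.00 = 20/200 = 1/10.

1/10


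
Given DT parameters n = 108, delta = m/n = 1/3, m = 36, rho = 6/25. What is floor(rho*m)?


m = 1/3*108 = 36.
rho = 6/25.
rho*m = 6/25*36 = 8.64.
k = floor(8.64) = 8.

8


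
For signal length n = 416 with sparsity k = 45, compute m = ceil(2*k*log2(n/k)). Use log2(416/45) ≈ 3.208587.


log2(n/k) = log2(416/45) ≈ 3.208587.
2*k*log2(n/k) ≈ 2*45*3.208587 = 288.77283.
m = ceil(288.77283) = 289.

289


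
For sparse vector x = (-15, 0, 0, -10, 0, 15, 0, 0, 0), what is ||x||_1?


Non-zero entries: [(0, -15), (3, -10), (5, 15)]
Absolute values: [15, 10, 15]
||x||_1 = sum = 40.

40


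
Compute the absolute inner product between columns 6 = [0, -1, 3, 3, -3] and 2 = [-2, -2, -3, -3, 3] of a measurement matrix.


Inner product: 0*-2 + -1*-2 + 3*-3 + 3*-3 + -3*3
Products: [0, 2, -9, -9, -9]
Sum = -25.
|dot| = 25.

25


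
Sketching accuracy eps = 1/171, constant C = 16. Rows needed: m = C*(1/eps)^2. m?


1/eps = 171.
(1/eps)^2 = 29241.
m = 16*29241 = 467856.

467856


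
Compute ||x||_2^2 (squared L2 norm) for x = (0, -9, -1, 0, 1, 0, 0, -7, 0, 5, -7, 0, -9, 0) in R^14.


Non-zero entries: [(1, -9), (2, -1), (4, 1), (7, -7), (9, 5), (10, -7), (12, -9)]
Squares: [81, 1, 1, 49, 25, 49, 81]
||x||_2^2 = sum = 287.

287


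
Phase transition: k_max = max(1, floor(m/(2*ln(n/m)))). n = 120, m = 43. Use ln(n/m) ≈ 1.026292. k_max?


n/m = 120/43.
ln(n/m) ≈ 1.026292.
2*ln(n/m) ≈ 2.052584.
m/(2*ln(n/m)) ≈ 43/2.052584 ≈ 20.9492.
floor = 20.
k_max = max(1, 20) = 20.

20


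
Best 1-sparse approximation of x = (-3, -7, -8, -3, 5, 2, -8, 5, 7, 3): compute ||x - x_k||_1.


Sorted |x_i| descending: [8, 8, 7, 7, 5, 5, 3, 3, 3, 2]
Keep top 1: [8]
Tail entries: [8, 7, 7, 5, 5, 3, 3, 3, 2]
L1 error = sum of tail = 43.

43


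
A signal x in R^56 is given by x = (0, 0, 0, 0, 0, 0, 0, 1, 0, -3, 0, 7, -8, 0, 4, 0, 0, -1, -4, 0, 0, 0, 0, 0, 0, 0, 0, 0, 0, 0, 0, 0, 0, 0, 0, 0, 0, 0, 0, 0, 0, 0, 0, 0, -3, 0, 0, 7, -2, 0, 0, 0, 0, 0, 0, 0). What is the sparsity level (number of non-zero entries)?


Non-zero positions: [7, 9, 11, 12, 14, 17, 18, 44, 47, 48].
Sparsity = 10.

10


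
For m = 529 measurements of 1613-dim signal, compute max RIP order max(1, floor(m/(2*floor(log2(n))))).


floor(log2(1613)) = 10.
2*10 = 20.
m/(2*floor(log2(n))) = 529/20 ≈ 26.45.
floor = 26.
k = max(1, 26) = 26.

26


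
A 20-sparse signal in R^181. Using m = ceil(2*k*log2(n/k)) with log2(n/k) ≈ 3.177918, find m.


log2(n/k) = log2(181/20) ≈ 3.177918.
2*k*log2(n/k) ≈ 2*20*3.177918 = 127.11672.
m = ceil(127.11672) = 128.

128


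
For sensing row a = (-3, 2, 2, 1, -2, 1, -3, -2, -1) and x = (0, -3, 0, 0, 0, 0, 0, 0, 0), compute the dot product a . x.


Non-zero terms: ['2*-3']
Products: [-6]
y = sum = -6.

-6


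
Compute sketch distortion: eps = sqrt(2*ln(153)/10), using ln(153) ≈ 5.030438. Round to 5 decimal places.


ln(153) ≈ 5.030438.
2*ln(N)/m ≈ 2*5.030438/10 ≈ 1.0060876.
eps = sqrt(1.0060876) ≈ 1.0030392 ≈ 1.00304.

1.00304


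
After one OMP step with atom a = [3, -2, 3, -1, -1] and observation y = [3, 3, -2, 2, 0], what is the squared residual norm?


a^T a = 24.
a^T y = -5.
coeff = -5/24 = -5/24.
||r||^2 = 599/24.

599/24


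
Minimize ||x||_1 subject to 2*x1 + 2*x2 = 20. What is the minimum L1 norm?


Axis intercepts:
  x1 = 10, x2 = 0: L1 = 10
  x1 = 0, x2 = 10: L1 = 10
x* = (10, 0)
||x*||_1 = 10.

10


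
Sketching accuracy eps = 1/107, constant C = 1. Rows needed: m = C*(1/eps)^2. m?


1/eps = 107.
(1/eps)^2 = 11449.
m = 1*11449 = 11449.

11449


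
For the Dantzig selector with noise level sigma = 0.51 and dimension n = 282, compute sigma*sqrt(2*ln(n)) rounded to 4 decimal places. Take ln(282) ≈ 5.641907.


ln(282) ≈ 5.641907.
2*ln(n) ≈ 11.283814.
sqrt(2*ln(n)) ≈ sqrt(11.283814) ≈ 3.359139.
threshold ≈ 0.51*3.359139 = 1.71316089 ≈ 1.7132.

1.7132


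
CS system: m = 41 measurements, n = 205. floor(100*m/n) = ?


100*m/n = 100*41/205 ≈ 20.0.
floor = 20.

20


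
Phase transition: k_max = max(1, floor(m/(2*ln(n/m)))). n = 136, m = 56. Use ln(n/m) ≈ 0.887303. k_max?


n/m = 136/56 = 17/7.
ln(n/m) ≈ 0.887303.
2*ln(n/m) ≈ 1.774606.
m/(2*ln(n/m)) ≈ 56/1.774606 ≈ 31.5563.
floor = 31.
k_max = max(1, 31) = 31.

31


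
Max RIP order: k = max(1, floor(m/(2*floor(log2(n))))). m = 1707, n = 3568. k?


floor(log2(3568)) = 11.
2*11 = 22.
m/(2*floor(log2(n))) = 1707/22 ≈ 77.5909.
floor = 77.
k = max(1, 77) = 77.

77


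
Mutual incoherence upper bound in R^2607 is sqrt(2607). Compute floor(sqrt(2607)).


51^2 = 2601 <= 2607 < 2704 = 52^2, so 51 <= sqrt(2607) < 52.
floor(sqrt(2607)) = 51.

51


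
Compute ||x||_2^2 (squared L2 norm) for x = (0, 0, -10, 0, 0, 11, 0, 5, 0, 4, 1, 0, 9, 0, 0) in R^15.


Non-zero entries: [(2, -10), (5, 11), (7, 5), (9, 4), (10, 1), (12, 9)]
Squares: [100, 121, 25, 16, 1, 81]
||x||_2^2 = sum = 344.

344
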